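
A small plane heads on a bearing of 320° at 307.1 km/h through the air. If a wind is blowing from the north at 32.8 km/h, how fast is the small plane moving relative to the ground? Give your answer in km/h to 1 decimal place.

282.8 km/h

Taking east as x and north as y: velocity relative to the air = (-197.400, 235.252) km/h; the air relative to ground = (0.000, -32.800) km/h.
Velocity relative to ground = (-197.400, 235.252) + (0.000, -32.800) = (-197.400, 202.452) km/h.
Speed = |(-197.400, 202.452)| = 282.761 km/h.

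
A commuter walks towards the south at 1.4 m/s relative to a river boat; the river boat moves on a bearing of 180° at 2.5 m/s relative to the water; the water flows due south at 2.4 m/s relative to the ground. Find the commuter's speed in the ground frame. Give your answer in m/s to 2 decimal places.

6.30 m/s

In east/north components (m/s): commuter relative to river boat = (0.000, -1.400); river boat relative to water = (0.000, -2.500); water relative to ground = (0.000, -2.400).
Sum = (0.000, -6.300) m/s.
Speed = |(0.000, -6.300)| = 6.300 m/s.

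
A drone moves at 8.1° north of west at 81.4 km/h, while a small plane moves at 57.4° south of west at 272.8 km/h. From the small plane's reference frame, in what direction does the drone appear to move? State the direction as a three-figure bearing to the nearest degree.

Taking east as x and north as y: drone velocity = (-80.588, 11.469) km/h; small plane velocity = (-146.977, -229.821) km/h.
Velocity of drone relative to small plane = (-80.588, 11.469) − (-146.977, -229.821) = (66.389, 241.290) km/h.
Bearing = atan2(66.39, 241.29) = 15.38° clockwise from north.

015°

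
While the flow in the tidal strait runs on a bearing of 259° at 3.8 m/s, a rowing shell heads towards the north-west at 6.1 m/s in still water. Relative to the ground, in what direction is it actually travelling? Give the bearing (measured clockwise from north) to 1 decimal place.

Taking east as x and north as y: velocity relative to the water = (-4.313, 4.313) m/s; the water relative to ground = (-3.730, -0.725) m/s.
Velocity relative to ground = (-4.313, 4.313) + (-3.730, -0.725) = (-8.044, 3.588) m/s.
Bearing = atan2(-8.04, 3.59) = 294.04° clockwise from north.

294.0°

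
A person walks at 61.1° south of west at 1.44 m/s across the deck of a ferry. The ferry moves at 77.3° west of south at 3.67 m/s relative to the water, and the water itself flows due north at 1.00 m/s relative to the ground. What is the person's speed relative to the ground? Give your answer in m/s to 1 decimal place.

In east/north components (m/s): person relative to ferry = (-0.696, -1.261); ferry relative to water = (-3.580, -0.807); water relative to ground = (0.000, 1.000).
Sum = (-4.276, -1.068) m/s.
Speed = |(-4.276, -1.068)| = 4.407 m/s.

4.4 m/s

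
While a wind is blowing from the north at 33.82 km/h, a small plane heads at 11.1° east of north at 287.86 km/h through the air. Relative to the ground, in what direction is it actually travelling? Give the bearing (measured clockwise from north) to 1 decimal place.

012.6°

Taking east as x and north as y: velocity relative to the air = (55.419, 282.475) km/h; the air relative to ground = (0.000, -33.820) km/h.
Velocity relative to ground = (55.419, 282.475) + (0.000, -33.820) = (55.419, 248.655) km/h.
Bearing = atan2(55.42, 248.65) = 12.56° clockwise from north.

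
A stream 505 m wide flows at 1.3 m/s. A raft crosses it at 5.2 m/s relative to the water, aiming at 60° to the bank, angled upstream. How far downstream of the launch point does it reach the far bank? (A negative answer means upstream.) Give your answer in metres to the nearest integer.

Perpendicular speed = 4.503 m/s; crossing time = 505 / 4.503 = 112.139 s.
Net downstream speed = -1.300 m/s.
Drift = -1.300 × 112.139 = -145.781 m (upstream).

-146 m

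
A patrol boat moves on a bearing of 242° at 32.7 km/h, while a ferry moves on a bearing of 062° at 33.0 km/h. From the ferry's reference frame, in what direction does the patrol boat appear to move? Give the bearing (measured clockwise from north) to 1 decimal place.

Taking east as x and north as y: patrol boat velocity = (-28.872, -15.352) km/h; ferry velocity = (29.137, 15.493) km/h.
Velocity of patrol boat relative to ferry = (-28.872, -15.352) − (29.137, 15.493) = (-58.010, -30.844) km/h.
Bearing = atan2(-58.01, -30.84) = 242.00° clockwise from north.

242.0°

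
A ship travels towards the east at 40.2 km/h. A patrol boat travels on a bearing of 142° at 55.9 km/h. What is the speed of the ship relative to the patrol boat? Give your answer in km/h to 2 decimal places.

44.43 km/h

Taking east as x and north as y: ship velocity = (40.200, 0.000) km/h; patrol boat velocity = (34.415, -44.050) km/h.
Velocity of ship relative to patrol boat = (40.200, 0.000) − (34.415, -44.050) = (5.785, 44.050) km/h.
Magnitude = |(5.785, 44.050)| = 44.428 km/h.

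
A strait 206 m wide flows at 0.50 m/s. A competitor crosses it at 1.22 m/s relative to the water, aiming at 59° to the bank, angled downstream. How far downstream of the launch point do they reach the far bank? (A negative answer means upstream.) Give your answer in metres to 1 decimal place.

222.3 m

Perpendicular speed = 1.046 m/s; crossing time = 206 / 1.046 = 196.989 s.
Net downstream speed = 1.128 m/s.
Drift = 1.128 × 196.989 = 222.272 m (downstream).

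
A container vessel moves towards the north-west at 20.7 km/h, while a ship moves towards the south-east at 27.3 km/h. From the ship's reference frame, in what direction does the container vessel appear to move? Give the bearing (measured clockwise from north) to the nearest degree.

315°

Taking east as x and north as y: container vessel velocity = (-14.637, 14.637) km/h; ship velocity = (19.304, -19.304) km/h.
Velocity of container vessel relative to ship = (-14.637, 14.637) − (19.304, -19.304) = (-33.941, 33.941) km/h.
Bearing = atan2(-33.94, 33.94) = 315.00° clockwise from north.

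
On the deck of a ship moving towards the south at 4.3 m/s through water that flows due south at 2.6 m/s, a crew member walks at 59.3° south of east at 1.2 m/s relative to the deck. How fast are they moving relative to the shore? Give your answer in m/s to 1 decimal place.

8.0 m/s

In east/north components (m/s): crew member relative to ship = (0.613, -1.032); ship relative to water = (0.000, -4.300); water relative to ground = (0.000, -2.600).
Sum = (0.613, -7.932) m/s.
Speed = |(0.613, -7.932)| = 7.955 m/s.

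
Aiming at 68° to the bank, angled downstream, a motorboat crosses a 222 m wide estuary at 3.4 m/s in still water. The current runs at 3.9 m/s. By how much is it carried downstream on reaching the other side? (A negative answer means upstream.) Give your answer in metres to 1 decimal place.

364.3 m

Perpendicular speed = 3.152 m/s; crossing time = 222 / 3.152 = 70.422 s.
Net downstream speed = 5.174 m/s.
Drift = 5.174 × 70.422 = 364.340 m (downstream).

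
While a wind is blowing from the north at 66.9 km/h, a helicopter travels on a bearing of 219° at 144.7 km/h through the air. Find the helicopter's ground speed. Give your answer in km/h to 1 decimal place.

201.1 km/h

Taking east as x and north as y: velocity relative to the air = (-91.063, -112.453) km/h; the air relative to ground = (0.000, -66.900) km/h.
Velocity relative to ground = (-91.063, -112.453) + (0.000, -66.900) = (-91.063, -179.353) km/h.
Speed = |(-91.063, -179.353)| = 201.146 km/h.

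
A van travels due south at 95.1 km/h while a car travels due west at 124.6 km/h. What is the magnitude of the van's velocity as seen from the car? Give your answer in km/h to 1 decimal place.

156.7 km/h

Taking east as x and north as y: van velocity = (0.000, -95.100) km/h; car velocity = (-124.600, 0.000) km/h.
Velocity of van relative to car = (0.000, -95.100) − (-124.600, 0.000) = (124.600, -95.100) km/h.
Magnitude = |(124.600, -95.100)| = 156.746 km/h.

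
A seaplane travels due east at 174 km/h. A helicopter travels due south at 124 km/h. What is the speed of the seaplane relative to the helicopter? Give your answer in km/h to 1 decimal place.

Taking east as x and north as y: seaplane velocity = (174.000, 0.000) km/h; helicopter velocity = (0.000, -124.000) km/h.
Velocity of seaplane relative to helicopter = (174.000, 0.000) − (0.000, -124.000) = (174.000, 124.000) km/h.
Magnitude = |(174.000, 124.000)| = 213.663 km/h.

213.7 km/h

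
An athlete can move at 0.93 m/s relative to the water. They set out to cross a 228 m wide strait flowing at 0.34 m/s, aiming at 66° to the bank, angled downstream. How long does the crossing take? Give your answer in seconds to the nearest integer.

The component of the athlete's velocity perpendicular to the bank is 0.93 × sin 66° = 0.850 m/s.
The flow acts along the bank and has no component across it.
Time = 228 / 0.850 = 268.362 s.

268 s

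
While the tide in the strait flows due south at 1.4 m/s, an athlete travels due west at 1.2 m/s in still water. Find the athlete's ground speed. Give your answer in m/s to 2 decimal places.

1.84 m/s

Taking east as x and north as y: velocity relative to the water = (-1.200, 0.000) m/s; the water relative to ground = (0.000, -1.400) m/s.
Velocity relative to ground = (-1.200, 0.000) + (0.000, -1.400) = (-1.200, -1.400) m/s.
Speed = |(-1.200, -1.400)| = 1.844 m/s.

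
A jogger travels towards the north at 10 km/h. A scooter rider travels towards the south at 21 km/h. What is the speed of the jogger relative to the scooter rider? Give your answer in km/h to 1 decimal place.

31.0 km/h

Taking east as x and north as y: jogger velocity = (0.000, 10.000) km/h; scooter rider velocity = (0.000, -21.000) km/h.
Velocity of jogger relative to scooter rider = (0.000, 10.000) − (0.000, -21.000) = (0.000, 31.000) km/h.
Magnitude = |(0.000, 31.000)| = 31.000 km/h.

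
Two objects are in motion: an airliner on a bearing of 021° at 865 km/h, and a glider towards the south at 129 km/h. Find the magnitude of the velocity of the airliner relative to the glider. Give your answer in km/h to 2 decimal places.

986.52 km/h

Taking east as x and north as y: airliner velocity = (309.988, 807.547) km/h; glider velocity = (0.000, -129.000) km/h.
Velocity of airliner relative to glider = (309.988, 807.547) − (0.000, -129.000) = (309.988, 936.547) km/h.
Magnitude = |(309.988, 936.547)| = 986.516 km/h.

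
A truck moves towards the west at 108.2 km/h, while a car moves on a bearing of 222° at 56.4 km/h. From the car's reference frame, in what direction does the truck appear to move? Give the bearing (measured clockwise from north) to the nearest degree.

Taking east as x and north as y: truck velocity = (-108.200, 0.000) km/h; car velocity = (-37.739, -41.913) km/h.
Velocity of truck relative to car = (-108.200, 0.000) − (-37.739, -41.913) = (-70.461, 41.913) km/h.
Bearing = atan2(-70.46, 41.91) = 300.75° clockwise from north.

301°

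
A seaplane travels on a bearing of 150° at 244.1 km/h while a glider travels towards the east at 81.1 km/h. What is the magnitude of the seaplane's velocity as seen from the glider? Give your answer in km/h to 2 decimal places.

215.33 km/h

Taking east as x and north as y: seaplane velocity = (122.050, -211.397) km/h; glider velocity = (81.100, 0.000) km/h.
Velocity of seaplane relative to glider = (122.050, -211.397) − (81.100, 0.000) = (40.950, -211.397) km/h.
Magnitude = |(40.950, -211.397)| = 215.327 km/h.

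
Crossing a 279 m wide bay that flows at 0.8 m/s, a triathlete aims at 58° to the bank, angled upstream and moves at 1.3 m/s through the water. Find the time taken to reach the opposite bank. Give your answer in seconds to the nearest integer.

253 s

The component of the triathlete's velocity perpendicular to the bank is 1.3 × sin 58° = 1.102 m/s.
Only the cross-stream component determines the crossing time; the current contributes nothing perpendicular to the bank.
Time = 279 / 1.102 = 253.070 s.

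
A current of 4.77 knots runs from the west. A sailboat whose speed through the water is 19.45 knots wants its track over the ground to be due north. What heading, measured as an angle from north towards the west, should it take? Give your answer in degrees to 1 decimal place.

The current pushes perpendicular to the desired track; the heading must have a component into the current equal to 4.77 knots: 19.45 sin θ = 4.77.
sin θ = 0.2452, so θ = 14.196°.

14.2°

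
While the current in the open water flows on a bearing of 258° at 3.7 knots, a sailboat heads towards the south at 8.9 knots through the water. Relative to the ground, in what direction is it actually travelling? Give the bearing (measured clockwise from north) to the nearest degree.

Taking east as x and north as y: velocity relative to the water = (0.000, -8.900) knots; the water relative to ground = (-3.619, -0.769) knots.
Velocity relative to ground = (0.000, -8.900) + (-3.619, -0.769) = (-3.619, -9.669) knots.
Bearing = atan2(-3.62, -9.67) = 200.52° clockwise from north.

201°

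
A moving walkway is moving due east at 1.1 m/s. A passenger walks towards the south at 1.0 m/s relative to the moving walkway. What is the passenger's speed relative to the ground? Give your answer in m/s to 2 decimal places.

Taking east as x and north as y: moving walkway velocity = (1.100, 0.000) m/s; passenger velocity relative to moving walkway = (0.000, -1.000) m/s.
Velocity relative to ground = (1.100, 0.000) + (0.000, -1.000) = (1.100, -1.000) m/s.
Speed = |(1.100, -1.000)| = 1.487 m/s.

1.49 m/s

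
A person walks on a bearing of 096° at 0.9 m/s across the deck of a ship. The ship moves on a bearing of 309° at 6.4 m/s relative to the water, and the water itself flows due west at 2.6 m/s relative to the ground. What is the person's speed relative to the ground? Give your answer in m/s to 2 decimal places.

7.75 m/s

In east/north components (m/s): person relative to ship = (0.895, -0.094); ship relative to water = (-4.974, 4.028); water relative to ground = (-2.600, 0.000).
Sum = (-6.679, 3.934) m/s.
Speed = |(-6.679, 3.934)| = 7.751 m/s.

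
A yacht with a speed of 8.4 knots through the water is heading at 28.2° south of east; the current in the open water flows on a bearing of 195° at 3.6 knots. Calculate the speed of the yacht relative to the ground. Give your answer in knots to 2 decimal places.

9.87 knots

Taking east as x and north as y: velocity relative to the water = (7.403, -3.969) knots; the water relative to ground = (-0.932, -3.477) knots.
Velocity relative to ground = (7.403, -3.969) + (-0.932, -3.477) = (6.471, -7.447) knots.
Speed = |(6.471, -7.447)| = 9.866 knots.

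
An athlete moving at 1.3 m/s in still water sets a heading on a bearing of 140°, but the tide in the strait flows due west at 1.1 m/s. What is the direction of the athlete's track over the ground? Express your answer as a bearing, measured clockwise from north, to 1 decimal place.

194.9°

Taking east as x and north as y: velocity relative to the water = (0.836, -0.996) m/s; the water relative to ground = (-1.100, 0.000) m/s.
Velocity relative to ground = (0.836, -0.996) + (-1.100, 0.000) = (-0.264, -0.996) m/s.
Bearing = atan2(-0.26, -1.00) = 194.87° clockwise from north.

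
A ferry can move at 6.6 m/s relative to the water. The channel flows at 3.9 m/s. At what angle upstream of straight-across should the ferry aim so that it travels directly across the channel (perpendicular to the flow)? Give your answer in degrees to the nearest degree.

36°

To cancel the current, the upstream component of the ferry's velocity must equal the flow: 6.6 sin θ = 3.9.
sin θ = 3.9 / 6.6 = 0.5909.
θ = arcsin(0.5909) = 36.222°.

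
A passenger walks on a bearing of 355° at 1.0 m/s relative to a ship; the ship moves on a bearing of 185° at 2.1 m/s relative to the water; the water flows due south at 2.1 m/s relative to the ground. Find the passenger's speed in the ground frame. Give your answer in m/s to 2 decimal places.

In east/north components (m/s): passenger relative to ship = (-0.087, 0.996); ship relative to water = (-0.183, -2.092); water relative to ground = (0.000, -2.100).
Sum = (-0.270, -3.196) m/s.
Speed = |(-0.270, -3.196)| = 3.207 m/s.

3.21 m/s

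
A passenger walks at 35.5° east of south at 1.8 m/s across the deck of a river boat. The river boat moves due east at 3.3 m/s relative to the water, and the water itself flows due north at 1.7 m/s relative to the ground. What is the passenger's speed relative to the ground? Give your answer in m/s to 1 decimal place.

4.4 m/s

In east/north components (m/s): passenger relative to river boat = (1.045, -1.465); river boat relative to water = (3.300, 0.000); water relative to ground = (0.000, 1.700).
Sum = (4.345, 0.235) m/s.
Speed = |(4.345, 0.235)| = 4.352 m/s.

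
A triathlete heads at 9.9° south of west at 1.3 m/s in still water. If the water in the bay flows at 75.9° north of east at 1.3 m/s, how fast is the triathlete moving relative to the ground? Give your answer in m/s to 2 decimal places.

Taking east as x and north as y: velocity relative to the water = (-1.281, -0.224) m/s; the water relative to ground = (0.317, 1.261) m/s.
Velocity relative to ground = (-1.281, -0.224) + (0.317, 1.261) = (-0.964, 1.037) m/s.
Speed = |(-0.964, 1.037)| = 1.416 m/s.

1.42 m/s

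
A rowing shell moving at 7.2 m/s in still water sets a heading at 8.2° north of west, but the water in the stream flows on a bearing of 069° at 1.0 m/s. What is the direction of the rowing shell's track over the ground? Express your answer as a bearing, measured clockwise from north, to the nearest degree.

Taking east as x and north as y: velocity relative to the water = (-7.126, 1.027) m/s; the water relative to ground = (0.934, 0.358) m/s.
Velocity relative to ground = (-7.126, 1.027) + (0.934, 0.358) = (-6.193, 1.385) m/s.
Bearing = atan2(-6.19, 1.39) = 282.61° clockwise from north.

283°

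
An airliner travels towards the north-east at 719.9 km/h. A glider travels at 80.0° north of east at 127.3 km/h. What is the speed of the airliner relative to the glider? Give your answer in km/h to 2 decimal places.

619.94 km/h

Taking east as x and north as y: airliner velocity = (509.046, 509.046) km/h; glider velocity = (22.105, 125.366) km/h.
Velocity of airliner relative to glider = (509.046, 509.046) − (22.105, 125.366) = (486.941, 383.680) km/h.
Magnitude = |(486.941, 383.680)| = 619.937 km/h.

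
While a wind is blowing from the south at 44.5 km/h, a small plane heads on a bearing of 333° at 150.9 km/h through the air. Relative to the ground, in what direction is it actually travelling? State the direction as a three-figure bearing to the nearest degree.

339°

Taking east as x and north as y: velocity relative to the air = (-68.507, 134.453) km/h; the air relative to ground = (0.000, 44.500) km/h.
Velocity relative to ground = (-68.507, 134.453) + (0.000, 44.500) = (-68.507, 178.953) km/h.
Bearing = atan2(-68.51, 178.95) = 339.05° clockwise from north.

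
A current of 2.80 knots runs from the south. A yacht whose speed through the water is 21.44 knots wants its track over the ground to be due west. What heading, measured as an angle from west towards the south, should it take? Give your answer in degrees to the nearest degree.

8°

The current pushes perpendicular to the desired track; the heading must have a component into the current equal to 2.80 knots: 21.44 sin θ = 2.80.
sin θ = 0.1306, so θ = 7.504°.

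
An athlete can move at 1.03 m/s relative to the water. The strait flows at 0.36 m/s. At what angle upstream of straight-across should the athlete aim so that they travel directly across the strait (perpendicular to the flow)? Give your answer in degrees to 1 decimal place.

To cancel the current, the upstream component of the athlete's velocity must equal the flow: 1.03 sin θ = 0.36.
sin θ = 0.36 / 1.03 = 0.3495.
θ = arcsin(0.3495) = 20.458°.

20.5°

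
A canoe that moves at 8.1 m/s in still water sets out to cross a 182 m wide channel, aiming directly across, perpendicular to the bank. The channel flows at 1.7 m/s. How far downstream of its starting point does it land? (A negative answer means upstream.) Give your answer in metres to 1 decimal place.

Perpendicular speed = 8.100 m/s; crossing time = 182 / 8.100 = 22.469 s.
Net downstream speed = 1.700 m/s.
Drift = 1.700 × 22.469 = 38.198 m (downstream).

38.2 m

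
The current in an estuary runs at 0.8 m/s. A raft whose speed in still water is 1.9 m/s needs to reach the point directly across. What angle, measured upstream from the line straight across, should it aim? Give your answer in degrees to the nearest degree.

To cancel the current, the upstream component of the raft's velocity must equal the flow: 1.9 sin θ = 0.8.
sin θ = 0.8 / 1.9 = 0.4211.
θ = arcsin(0.4211) = 24.901°.

25°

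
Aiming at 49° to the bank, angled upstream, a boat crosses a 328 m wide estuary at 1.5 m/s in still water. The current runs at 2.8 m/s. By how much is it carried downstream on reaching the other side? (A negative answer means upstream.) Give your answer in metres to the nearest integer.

526 m

Perpendicular speed = 1.132 m/s; crossing time = 328 / 1.132 = 289.736 s.
Net downstream speed = 1.816 m/s.
Drift = 1.816 × 289.736 = 526.135 m (downstream).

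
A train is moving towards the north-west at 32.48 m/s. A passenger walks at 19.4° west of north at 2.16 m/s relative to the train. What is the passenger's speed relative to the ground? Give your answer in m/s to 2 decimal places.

34.44 m/s

Taking east as x and north as y: train velocity = (-22.967, 22.967) m/s; passenger velocity relative to train = (-0.717, 2.037) m/s.
Velocity relative to ground = (-22.967, 22.967) + (-0.717, 2.037) = (-23.684, 25.004) m/s.
Speed = |(-23.684, 25.004)| = 34.441 m/s.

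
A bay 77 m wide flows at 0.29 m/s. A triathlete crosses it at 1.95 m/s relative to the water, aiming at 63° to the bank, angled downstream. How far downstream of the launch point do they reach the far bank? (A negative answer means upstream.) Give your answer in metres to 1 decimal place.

Perpendicular speed = 1.737 m/s; crossing time = 77 / 1.737 = 44.317 s.
Net downstream speed = 1.175 m/s.
Drift = 1.175 × 44.317 = 52.086 m (downstream).

52.1 m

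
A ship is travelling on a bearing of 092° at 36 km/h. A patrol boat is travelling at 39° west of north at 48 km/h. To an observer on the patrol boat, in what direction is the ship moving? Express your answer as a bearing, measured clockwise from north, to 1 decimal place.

120.2°

Taking east as x and north as y: ship velocity = (35.978, -1.256) km/h; patrol boat velocity = (-30.207, 37.303) km/h.
Velocity of ship relative to patrol boat = (35.978, -1.256) − (-30.207, 37.303) = (66.185, -38.559) km/h.
Bearing = atan2(66.19, -38.56) = 120.22° clockwise from north.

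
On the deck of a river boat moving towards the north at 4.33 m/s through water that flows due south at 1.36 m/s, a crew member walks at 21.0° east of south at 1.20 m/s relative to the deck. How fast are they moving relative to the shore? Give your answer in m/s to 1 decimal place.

In east/north components (m/s): crew member relative to river boat = (0.430, -1.120); river boat relative to water = (0.000, 4.330); water relative to ground = (0.000, -1.360).
Sum = (0.430, 1.850) m/s.
Speed = |(0.430, 1.850)| = 1.899 m/s.

1.9 m/s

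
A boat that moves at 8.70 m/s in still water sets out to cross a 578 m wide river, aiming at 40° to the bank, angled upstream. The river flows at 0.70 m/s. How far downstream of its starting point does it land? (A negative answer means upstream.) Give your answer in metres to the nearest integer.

Perpendicular speed = 5.592 m/s; crossing time = 578 / 5.592 = 103.357 s.
Net downstream speed = -5.965 m/s.
Drift = -5.965 × 103.357 = -616.483 m (upstream).

-616 m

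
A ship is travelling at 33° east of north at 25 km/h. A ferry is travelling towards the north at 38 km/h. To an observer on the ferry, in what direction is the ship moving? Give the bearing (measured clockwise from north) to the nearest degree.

Taking east as x and north as y: ship velocity = (13.616, 20.967) km/h; ferry velocity = (0.000, 38.000) km/h.
Velocity of ship relative to ferry = (13.616, 20.967) − (0.000, 38.000) = (13.616, -17.033) km/h.
Bearing = atan2(13.62, -17.03) = 141.36° clockwise from north.

141°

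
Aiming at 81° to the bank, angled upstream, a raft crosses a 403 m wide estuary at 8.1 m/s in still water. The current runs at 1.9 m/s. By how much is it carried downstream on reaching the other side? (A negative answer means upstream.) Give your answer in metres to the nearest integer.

32 m

Perpendicular speed = 8.000 m/s; crossing time = 403 / 8.000 = 50.373 s.
Net downstream speed = 0.633 m/s.
Drift = 0.633 × 50.373 = 31.880 m (downstream).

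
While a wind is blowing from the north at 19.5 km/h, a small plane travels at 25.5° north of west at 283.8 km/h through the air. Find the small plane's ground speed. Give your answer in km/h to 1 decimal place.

Taking east as x and north as y: velocity relative to the air = (-256.154, 122.179) km/h; the air relative to ground = (0.000, -19.500) km/h.
Velocity relative to ground = (-256.154, 122.179) + (0.000, -19.500) = (-256.154, 102.679) km/h.
Speed = |(-256.154, 102.679)| = 275.967 km/h.

276.0 km/h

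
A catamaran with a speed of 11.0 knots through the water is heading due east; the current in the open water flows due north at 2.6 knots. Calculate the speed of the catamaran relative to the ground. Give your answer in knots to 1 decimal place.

Taking east as x and north as y: velocity relative to the water = (11.000, 0.000) knots; the water relative to ground = (0.000, 2.600) knots.
Velocity relative to ground = (11.000, 0.000) + (0.000, 2.600) = (11.000, 2.600) knots.
Speed = |(11.000, 2.600)| = 11.303 knots.

11.3 knots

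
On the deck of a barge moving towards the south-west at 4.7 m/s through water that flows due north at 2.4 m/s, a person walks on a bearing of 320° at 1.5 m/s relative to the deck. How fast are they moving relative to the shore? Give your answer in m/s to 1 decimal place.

In east/north components (m/s): person relative to barge = (-0.964, 1.149); barge relative to water = (-3.323, -3.323); water relative to ground = (0.000, 2.400).
Sum = (-4.288, 0.226) m/s.
Speed = |(-4.288, 0.226)| = 4.294 m/s.

4.3 m/s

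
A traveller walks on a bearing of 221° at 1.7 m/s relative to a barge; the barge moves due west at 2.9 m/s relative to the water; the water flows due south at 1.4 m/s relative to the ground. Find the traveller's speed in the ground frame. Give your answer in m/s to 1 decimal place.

4.8 m/s

In east/north components (m/s): traveller relative to barge = (-1.115, -1.283); barge relative to water = (-2.900, 0.000); water relative to ground = (0.000, -1.400).
Sum = (-4.015, -2.683) m/s.
Speed = |(-4.015, -2.683)| = 4.829 m/s.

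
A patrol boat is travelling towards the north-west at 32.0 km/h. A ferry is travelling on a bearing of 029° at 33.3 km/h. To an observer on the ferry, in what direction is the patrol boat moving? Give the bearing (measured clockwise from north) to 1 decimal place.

260.5°

Taking east as x and north as y: patrol boat velocity = (-22.627, 22.627) km/h; ferry velocity = (16.144, 29.125) km/h.
Velocity of patrol boat relative to ferry = (-22.627, 22.627) − (16.144, 29.125) = (-38.772, -6.497) km/h.
Bearing = atan2(-38.77, -6.50) = 260.49° clockwise from north.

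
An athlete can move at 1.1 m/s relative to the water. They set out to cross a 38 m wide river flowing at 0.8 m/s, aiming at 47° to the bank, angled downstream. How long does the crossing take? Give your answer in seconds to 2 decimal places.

The component of the athlete's velocity perpendicular to the bank is 1.1 × sin 47° = 0.804 m/s.
Only the cross-stream component determines the crossing time; the current contributes nothing perpendicular to the bank.
Time = 38 / 0.804 = 47.235 s.

47.23 s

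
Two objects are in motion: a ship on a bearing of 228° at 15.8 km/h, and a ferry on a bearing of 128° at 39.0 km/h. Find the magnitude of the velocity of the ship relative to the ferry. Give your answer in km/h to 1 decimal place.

Taking east as x and north as y: ship velocity = (-11.742, -10.572) km/h; ferry velocity = (30.732, -24.011) km/h.
Velocity of ship relative to ferry = (-11.742, -10.572) − (30.732, -24.011) = (-42.474, 13.439) km/h.
Magnitude = |(-42.474, 13.439)| = 44.549 km/h.

44.5 km/h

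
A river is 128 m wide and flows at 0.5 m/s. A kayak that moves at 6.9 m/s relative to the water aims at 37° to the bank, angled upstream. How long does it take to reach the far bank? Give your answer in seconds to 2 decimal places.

30.82 s

The component of the kayak's velocity perpendicular to the bank is 6.9 × sin 37° = 4.153 m/s.
The flow acts along the bank and has no component across it.
Time = 128 / 4.153 = 30.825 s.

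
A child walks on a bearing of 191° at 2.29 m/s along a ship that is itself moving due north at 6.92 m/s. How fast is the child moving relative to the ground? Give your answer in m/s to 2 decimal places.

4.69 m/s

Taking east as x and north as y: ship velocity = (0.000, 6.920) m/s; child velocity relative to ship = (-0.437, -2.248) m/s.
Velocity relative to ground = (0.000, 6.920) + (-0.437, -2.248) = (-0.437, 4.672) m/s.
Speed = |(-0.437, 4.672)| = 4.692 m/s.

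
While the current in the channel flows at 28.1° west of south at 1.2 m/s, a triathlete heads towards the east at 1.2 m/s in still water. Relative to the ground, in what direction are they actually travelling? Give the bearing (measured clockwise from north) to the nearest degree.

149°

Taking east as x and north as y: velocity relative to the water = (1.200, 0.000) m/s; the water relative to ground = (-0.565, -1.059) m/s.
Velocity relative to ground = (1.200, 0.000) + (-0.565, -1.059) = (0.635, -1.059) m/s.
Bearing = atan2(0.63, -1.06) = 149.05° clockwise from north.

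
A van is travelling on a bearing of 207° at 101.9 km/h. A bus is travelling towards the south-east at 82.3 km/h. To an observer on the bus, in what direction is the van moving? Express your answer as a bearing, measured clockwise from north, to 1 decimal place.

Taking east as x and north as y: van velocity = (-46.262, -90.794) km/h; bus velocity = (58.195, -58.195) km/h.
Velocity of van relative to bus = (-46.262, -90.794) − (58.195, -58.195) = (-104.457, -32.599) km/h.
Bearing = atan2(-104.46, -32.60) = 252.67° clockwise from north.

252.7°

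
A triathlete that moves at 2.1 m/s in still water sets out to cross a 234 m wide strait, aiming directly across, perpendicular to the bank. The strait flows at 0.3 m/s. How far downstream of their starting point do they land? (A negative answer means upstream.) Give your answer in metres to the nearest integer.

Perpendicular speed = 2.100 m/s; crossing time = 234 / 2.100 = 111.429 s.
Net downstream speed = 0.300 m/s.
Drift = 0.300 × 111.429 = 33.429 m (downstream).

33 m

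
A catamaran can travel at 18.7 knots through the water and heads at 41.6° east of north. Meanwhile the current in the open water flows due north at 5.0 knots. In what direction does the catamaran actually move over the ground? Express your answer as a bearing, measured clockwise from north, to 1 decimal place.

Taking east as x and north as y: velocity relative to the water = (12.415, 13.984) knots; the water relative to ground = (0.000, 5.000) knots.
Velocity relative to ground = (12.415, 13.984) + (0.000, 5.000) = (12.415, 18.984) knots.
Bearing = atan2(12.42, 18.98) = 33.18° clockwise from north.

033.2°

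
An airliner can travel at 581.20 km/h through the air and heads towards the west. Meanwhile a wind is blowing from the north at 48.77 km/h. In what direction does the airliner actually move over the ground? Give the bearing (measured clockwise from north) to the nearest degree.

265°

Taking east as x and north as y: velocity relative to the air = (-581.200, 0.000) km/h; the air relative to ground = (0.000, -48.770) km/h.
Velocity relative to ground = (-581.200, 0.000) + (0.000, -48.770) = (-581.200, -48.770) km/h.
Bearing = atan2(-581.20, -48.77) = 265.20° clockwise from north.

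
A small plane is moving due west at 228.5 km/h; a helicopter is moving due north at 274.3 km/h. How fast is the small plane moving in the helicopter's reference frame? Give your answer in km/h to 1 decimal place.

Taking east as x and north as y: small plane velocity = (-228.500, 0.000) km/h; helicopter velocity = (0.000, 274.300) km/h.
Velocity of small plane relative to helicopter = (-228.500, 0.000) − (0.000, 274.300) = (-228.500, -274.300) km/h.
Magnitude = |(-228.500, -274.300)| = 357.005 km/h.

357.0 km/h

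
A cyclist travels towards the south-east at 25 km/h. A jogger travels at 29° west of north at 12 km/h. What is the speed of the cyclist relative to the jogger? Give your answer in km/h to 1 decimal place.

Taking east as x and north as y: cyclist velocity = (17.678, -17.678) km/h; jogger velocity = (-5.818, 10.495) km/h.
Velocity of cyclist relative to jogger = (17.678, -17.678) − (-5.818, 10.495) = (23.495, -28.173) km/h.
Magnitude = |(23.495, -28.173)| = 36.685 km/h.

36.7 km/h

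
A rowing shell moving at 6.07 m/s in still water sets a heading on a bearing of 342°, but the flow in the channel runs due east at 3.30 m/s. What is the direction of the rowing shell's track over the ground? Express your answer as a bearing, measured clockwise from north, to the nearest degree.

Taking east as x and north as y: velocity relative to the water = (-1.876, 5.773) m/s; the water relative to ground = (3.300, 0.000) m/s.
Velocity relative to ground = (-1.876, 5.773) + (3.300, 0.000) = (1.424, 5.773) m/s.
Bearing = atan2(1.42, 5.77) = 13.86° clockwise from north.

014°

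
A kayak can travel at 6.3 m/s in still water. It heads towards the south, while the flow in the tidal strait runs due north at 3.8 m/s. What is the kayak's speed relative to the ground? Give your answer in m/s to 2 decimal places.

2.50 m/s

Taking east as x and north as y: velocity relative to the water = (0.000, -6.300) m/s; the water relative to ground = (0.000, 3.800) m/s.
Velocity relative to ground = (0.000, -6.300) + (0.000, 3.800) = (0.000, -2.500) m/s.
Speed = |(0.000, -2.500)| = 2.500 m/s.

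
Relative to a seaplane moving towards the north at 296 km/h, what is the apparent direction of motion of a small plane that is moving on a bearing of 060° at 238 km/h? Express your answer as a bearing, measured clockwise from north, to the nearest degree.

Taking east as x and north as y: small plane velocity = (206.114, 119.000) km/h; seaplane velocity = (0.000, 296.000) km/h.
Velocity of small plane relative to seaplane = (206.114, 119.000) − (0.000, 296.000) = (206.114, -177.000) km/h.
Bearing = atan2(206.11, -177.00) = 130.65° clockwise from north.

131°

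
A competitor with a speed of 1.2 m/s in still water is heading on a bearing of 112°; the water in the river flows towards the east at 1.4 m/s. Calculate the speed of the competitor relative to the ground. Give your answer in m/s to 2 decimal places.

2.55 m/s

Taking east as x and north as y: velocity relative to the water = (1.113, -0.450) m/s; the water relative to ground = (1.400, 0.000) m/s.
Velocity relative to ground = (1.113, -0.450) + (1.400, 0.000) = (2.513, -0.450) m/s.
Speed = |(2.513, -0.450)| = 2.553 m/s.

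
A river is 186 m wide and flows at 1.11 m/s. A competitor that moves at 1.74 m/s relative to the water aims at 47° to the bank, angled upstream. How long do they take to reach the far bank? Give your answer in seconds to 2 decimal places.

The component of the competitor's velocity perpendicular to the bank is 1.74 × sin 47° = 1.273 m/s.
The flow acts along the bank and has no component across it.
Time = 186 / 1.273 = 146.163 s.

146.16 s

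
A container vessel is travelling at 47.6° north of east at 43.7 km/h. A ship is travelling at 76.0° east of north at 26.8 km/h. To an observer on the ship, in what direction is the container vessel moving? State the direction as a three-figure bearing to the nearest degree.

Taking east as x and north as y: container vessel velocity = (29.467, 32.270) km/h; ship velocity = (26.004, 6.484) km/h.
Velocity of container vessel relative to ship = (29.467, 32.270) − (26.004, 6.484) = (3.463, 25.787) km/h.
Bearing = atan2(3.46, 25.79) = 7.65° clockwise from north.

008°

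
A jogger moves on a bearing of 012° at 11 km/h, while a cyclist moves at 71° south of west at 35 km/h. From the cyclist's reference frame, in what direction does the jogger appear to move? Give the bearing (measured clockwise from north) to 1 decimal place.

Taking east as x and north as y: jogger velocity = (2.287, 10.760) km/h; cyclist velocity = (-11.395, -33.093) km/h.
Velocity of jogger relative to cyclist = (2.287, 10.760) − (-11.395, -33.093) = (13.682, 43.853) km/h.
Bearing = atan2(13.68, 43.85) = 17.33° clockwise from north.

017.3°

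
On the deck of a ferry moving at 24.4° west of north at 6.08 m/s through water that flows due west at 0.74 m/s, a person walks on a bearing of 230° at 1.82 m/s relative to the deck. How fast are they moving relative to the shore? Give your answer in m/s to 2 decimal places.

6.38 m/s

In east/north components (m/s): person relative to ferry = (-1.394, -1.170); ferry relative to water = (-2.512, 5.537); water relative to ground = (-0.740, 0.000).
Sum = (-4.646, 4.367) m/s.
Speed = |(-4.646, 4.367)| = 6.376 m/s.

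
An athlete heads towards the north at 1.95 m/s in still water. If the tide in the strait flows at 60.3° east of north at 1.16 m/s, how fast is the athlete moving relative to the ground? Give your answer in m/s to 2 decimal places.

Taking east as x and north as y: velocity relative to the water = (0.000, 1.950) m/s; the water relative to ground = (1.008, 0.575) m/s.
Velocity relative to ground = (0.000, 1.950) + (1.008, 0.575) = (1.008, 2.525) m/s.
Speed = |(1.008, 2.525)| = 2.718 m/s.

2.72 m/s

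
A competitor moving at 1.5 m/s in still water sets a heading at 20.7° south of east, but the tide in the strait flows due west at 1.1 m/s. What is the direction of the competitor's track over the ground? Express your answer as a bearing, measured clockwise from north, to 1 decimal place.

150.2°

Taking east as x and north as y: velocity relative to the water = (1.403, -0.530) m/s; the water relative to ground = (-1.100, 0.000) m/s.
Velocity relative to ground = (1.403, -0.530) + (-1.100, 0.000) = (0.303, -0.530) m/s.
Bearing = atan2(0.30, -0.53) = 150.24° clockwise from north.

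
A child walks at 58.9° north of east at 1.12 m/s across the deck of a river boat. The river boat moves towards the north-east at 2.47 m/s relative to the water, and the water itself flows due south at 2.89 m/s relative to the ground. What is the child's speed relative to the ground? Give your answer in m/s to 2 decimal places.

In east/north components (m/s): child relative to river boat = (0.579, 0.959); river boat relative to water = (1.747, 1.747); water relative to ground = (0.000, -2.890).
Sum = (2.325, -0.184) m/s.
Speed = |(2.325, -0.184)| = 2.332 m/s.

2.33 m/s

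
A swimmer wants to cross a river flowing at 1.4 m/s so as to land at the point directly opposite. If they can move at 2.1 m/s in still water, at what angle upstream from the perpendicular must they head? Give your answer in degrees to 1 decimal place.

41.8°

To cancel the current, the upstream component of the swimmer's velocity must equal the flow: 2.1 sin θ = 1.4.
sin θ = 1.4 / 2.1 = 0.6667.
θ = arcsin(0.6667) = 41.810°.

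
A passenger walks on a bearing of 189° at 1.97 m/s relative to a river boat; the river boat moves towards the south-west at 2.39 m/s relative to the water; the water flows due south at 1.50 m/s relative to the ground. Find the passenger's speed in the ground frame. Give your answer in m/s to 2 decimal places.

In east/north components (m/s): passenger relative to river boat = (-0.308, -1.946); river boat relative to water = (-1.690, -1.690); water relative to ground = (0.000, -1.500).
Sum = (-1.998, -5.136) m/s.
Speed = |(-1.998, -5.136)| = 5.511 m/s.

5.51 m/s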